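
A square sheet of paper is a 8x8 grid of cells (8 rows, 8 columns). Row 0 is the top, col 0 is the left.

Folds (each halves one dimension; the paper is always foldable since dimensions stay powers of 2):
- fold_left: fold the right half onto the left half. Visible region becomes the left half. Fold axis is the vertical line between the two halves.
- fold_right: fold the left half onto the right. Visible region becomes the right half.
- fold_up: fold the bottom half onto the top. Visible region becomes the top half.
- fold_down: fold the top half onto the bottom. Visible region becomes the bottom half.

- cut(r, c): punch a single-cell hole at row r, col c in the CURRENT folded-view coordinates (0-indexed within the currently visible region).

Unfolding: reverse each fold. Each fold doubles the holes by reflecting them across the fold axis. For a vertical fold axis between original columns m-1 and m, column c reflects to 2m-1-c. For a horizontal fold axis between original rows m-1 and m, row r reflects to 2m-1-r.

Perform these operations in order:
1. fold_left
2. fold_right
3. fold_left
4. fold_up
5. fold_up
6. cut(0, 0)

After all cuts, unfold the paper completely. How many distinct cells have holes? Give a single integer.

Answer: 32

Derivation:
Op 1 fold_left: fold axis v@4; visible region now rows[0,8) x cols[0,4) = 8x4
Op 2 fold_right: fold axis v@2; visible region now rows[0,8) x cols[2,4) = 8x2
Op 3 fold_left: fold axis v@3; visible region now rows[0,8) x cols[2,3) = 8x1
Op 4 fold_up: fold axis h@4; visible region now rows[0,4) x cols[2,3) = 4x1
Op 5 fold_up: fold axis h@2; visible region now rows[0,2) x cols[2,3) = 2x1
Op 6 cut(0, 0): punch at orig (0,2); cuts so far [(0, 2)]; region rows[0,2) x cols[2,3) = 2x1
Unfold 1 (reflect across h@2): 2 holes -> [(0, 2), (3, 2)]
Unfold 2 (reflect across h@4): 4 holes -> [(0, 2), (3, 2), (4, 2), (7, 2)]
Unfold 3 (reflect across v@3): 8 holes -> [(0, 2), (0, 3), (3, 2), (3, 3), (4, 2), (4, 3), (7, 2), (7, 3)]
Unfold 4 (reflect across v@2): 16 holes -> [(0, 0), (0, 1), (0, 2), (0, 3), (3, 0), (3, 1), (3, 2), (3, 3), (4, 0), (4, 1), (4, 2), (4, 3), (7, 0), (7, 1), (7, 2), (7, 3)]
Unfold 5 (reflect across v@4): 32 holes -> [(0, 0), (0, 1), (0, 2), (0, 3), (0, 4), (0, 5), (0, 6), (0, 7), (3, 0), (3, 1), (3, 2), (3, 3), (3, 4), (3, 5), (3, 6), (3, 7), (4, 0), (4, 1), (4, 2), (4, 3), (4, 4), (4, 5), (4, 6), (4, 7), (7, 0), (7, 1), (7, 2), (7, 3), (7, 4), (7, 5), (7, 6), (7, 7)]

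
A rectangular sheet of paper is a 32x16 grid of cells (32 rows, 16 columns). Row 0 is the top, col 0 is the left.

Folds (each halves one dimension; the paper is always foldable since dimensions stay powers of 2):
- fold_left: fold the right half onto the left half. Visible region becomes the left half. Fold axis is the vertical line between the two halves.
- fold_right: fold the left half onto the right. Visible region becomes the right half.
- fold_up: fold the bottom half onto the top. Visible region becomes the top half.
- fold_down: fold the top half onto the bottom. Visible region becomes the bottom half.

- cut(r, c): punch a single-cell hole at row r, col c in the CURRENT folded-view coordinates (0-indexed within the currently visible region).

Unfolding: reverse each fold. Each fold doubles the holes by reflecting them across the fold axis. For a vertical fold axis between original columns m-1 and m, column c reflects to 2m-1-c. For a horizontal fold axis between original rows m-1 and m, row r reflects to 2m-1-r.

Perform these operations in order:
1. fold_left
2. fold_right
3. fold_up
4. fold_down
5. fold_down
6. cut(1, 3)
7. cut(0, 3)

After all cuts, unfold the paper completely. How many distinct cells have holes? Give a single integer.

Op 1 fold_left: fold axis v@8; visible region now rows[0,32) x cols[0,8) = 32x8
Op 2 fold_right: fold axis v@4; visible region now rows[0,32) x cols[4,8) = 32x4
Op 3 fold_up: fold axis h@16; visible region now rows[0,16) x cols[4,8) = 16x4
Op 4 fold_down: fold axis h@8; visible region now rows[8,16) x cols[4,8) = 8x4
Op 5 fold_down: fold axis h@12; visible region now rows[12,16) x cols[4,8) = 4x4
Op 6 cut(1, 3): punch at orig (13,7); cuts so far [(13, 7)]; region rows[12,16) x cols[4,8) = 4x4
Op 7 cut(0, 3): punch at orig (12,7); cuts so far [(12, 7), (13, 7)]; region rows[12,16) x cols[4,8) = 4x4
Unfold 1 (reflect across h@12): 4 holes -> [(10, 7), (11, 7), (12, 7), (13, 7)]
Unfold 2 (reflect across h@8): 8 holes -> [(2, 7), (3, 7), (4, 7), (5, 7), (10, 7), (11, 7), (12, 7), (13, 7)]
Unfold 3 (reflect across h@16): 16 holes -> [(2, 7), (3, 7), (4, 7), (5, 7), (10, 7), (11, 7), (12, 7), (13, 7), (18, 7), (19, 7), (20, 7), (21, 7), (26, 7), (27, 7), (28, 7), (29, 7)]
Unfold 4 (reflect across v@4): 32 holes -> [(2, 0), (2, 7), (3, 0), (3, 7), (4, 0), (4, 7), (5, 0), (5, 7), (10, 0), (10, 7), (11, 0), (11, 7), (12, 0), (12, 7), (13, 0), (13, 7), (18, 0), (18, 7), (19, 0), (19, 7), (20, 0), (20, 7), (21, 0), (21, 7), (26, 0), (26, 7), (27, 0), (27, 7), (28, 0), (28, 7), (29, 0), (29, 7)]
Unfold 5 (reflect across v@8): 64 holes -> [(2, 0), (2, 7), (2, 8), (2, 15), (3, 0), (3, 7), (3, 8), (3, 15), (4, 0), (4, 7), (4, 8), (4, 15), (5, 0), (5, 7), (5, 8), (5, 15), (10, 0), (10, 7), (10, 8), (10, 15), (11, 0), (11, 7), (11, 8), (11, 15), (12, 0), (12, 7), (12, 8), (12, 15), (13, 0), (13, 7), (13, 8), (13, 15), (18, 0), (18, 7), (18, 8), (18, 15), (19, 0), (19, 7), (19, 8), (19, 15), (20, 0), (20, 7), (20, 8), (20, 15), (21, 0), (21, 7), (21, 8), (21, 15), (26, 0), (26, 7), (26, 8), (26, 15), (27, 0), (27, 7), (27, 8), (27, 15), (28, 0), (28, 7), (28, 8), (28, 15), (29, 0), (29, 7), (29, 8), (29, 15)]

Answer: 64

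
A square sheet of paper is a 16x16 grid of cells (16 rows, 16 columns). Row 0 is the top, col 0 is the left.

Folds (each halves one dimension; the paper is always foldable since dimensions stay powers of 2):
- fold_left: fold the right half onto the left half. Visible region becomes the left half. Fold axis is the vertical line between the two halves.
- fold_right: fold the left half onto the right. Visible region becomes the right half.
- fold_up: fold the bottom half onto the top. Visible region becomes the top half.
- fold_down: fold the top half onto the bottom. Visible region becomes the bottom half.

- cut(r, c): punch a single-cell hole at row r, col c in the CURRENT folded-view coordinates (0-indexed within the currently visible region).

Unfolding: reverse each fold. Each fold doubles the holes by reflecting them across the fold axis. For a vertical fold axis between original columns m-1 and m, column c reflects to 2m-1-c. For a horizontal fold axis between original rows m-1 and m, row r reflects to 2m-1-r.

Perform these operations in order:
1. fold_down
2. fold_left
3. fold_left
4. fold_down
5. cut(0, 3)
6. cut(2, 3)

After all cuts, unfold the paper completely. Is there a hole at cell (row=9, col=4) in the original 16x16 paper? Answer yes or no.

Op 1 fold_down: fold axis h@8; visible region now rows[8,16) x cols[0,16) = 8x16
Op 2 fold_left: fold axis v@8; visible region now rows[8,16) x cols[0,8) = 8x8
Op 3 fold_left: fold axis v@4; visible region now rows[8,16) x cols[0,4) = 8x4
Op 4 fold_down: fold axis h@12; visible region now rows[12,16) x cols[0,4) = 4x4
Op 5 cut(0, 3): punch at orig (12,3); cuts so far [(12, 3)]; region rows[12,16) x cols[0,4) = 4x4
Op 6 cut(2, 3): punch at orig (14,3); cuts so far [(12, 3), (14, 3)]; region rows[12,16) x cols[0,4) = 4x4
Unfold 1 (reflect across h@12): 4 holes -> [(9, 3), (11, 3), (12, 3), (14, 3)]
Unfold 2 (reflect across v@4): 8 holes -> [(9, 3), (9, 4), (11, 3), (11, 4), (12, 3), (12, 4), (14, 3), (14, 4)]
Unfold 3 (reflect across v@8): 16 holes -> [(9, 3), (9, 4), (9, 11), (9, 12), (11, 3), (11, 4), (11, 11), (11, 12), (12, 3), (12, 4), (12, 11), (12, 12), (14, 3), (14, 4), (14, 11), (14, 12)]
Unfold 4 (reflect across h@8): 32 holes -> [(1, 3), (1, 4), (1, 11), (1, 12), (3, 3), (3, 4), (3, 11), (3, 12), (4, 3), (4, 4), (4, 11), (4, 12), (6, 3), (6, 4), (6, 11), (6, 12), (9, 3), (9, 4), (9, 11), (9, 12), (11, 3), (11, 4), (11, 11), (11, 12), (12, 3), (12, 4), (12, 11), (12, 12), (14, 3), (14, 4), (14, 11), (14, 12)]
Holes: [(1, 3), (1, 4), (1, 11), (1, 12), (3, 3), (3, 4), (3, 11), (3, 12), (4, 3), (4, 4), (4, 11), (4, 12), (6, 3), (6, 4), (6, 11), (6, 12), (9, 3), (9, 4), (9, 11), (9, 12), (11, 3), (11, 4), (11, 11), (11, 12), (12, 3), (12, 4), (12, 11), (12, 12), (14, 3), (14, 4), (14, 11), (14, 12)]

Answer: yes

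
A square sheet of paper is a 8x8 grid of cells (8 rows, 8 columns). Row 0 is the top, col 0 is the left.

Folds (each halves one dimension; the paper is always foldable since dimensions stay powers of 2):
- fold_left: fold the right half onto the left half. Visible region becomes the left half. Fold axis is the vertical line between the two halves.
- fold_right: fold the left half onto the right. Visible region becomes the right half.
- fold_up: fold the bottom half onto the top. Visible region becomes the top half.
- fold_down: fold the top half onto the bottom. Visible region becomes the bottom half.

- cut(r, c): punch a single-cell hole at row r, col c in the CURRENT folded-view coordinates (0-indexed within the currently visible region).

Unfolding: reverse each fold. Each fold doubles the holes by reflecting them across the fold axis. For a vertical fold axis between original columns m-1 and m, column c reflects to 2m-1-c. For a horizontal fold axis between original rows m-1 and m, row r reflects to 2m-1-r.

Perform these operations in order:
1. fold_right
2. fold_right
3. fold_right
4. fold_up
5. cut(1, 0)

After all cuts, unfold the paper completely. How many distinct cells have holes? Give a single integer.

Answer: 16

Derivation:
Op 1 fold_right: fold axis v@4; visible region now rows[0,8) x cols[4,8) = 8x4
Op 2 fold_right: fold axis v@6; visible region now rows[0,8) x cols[6,8) = 8x2
Op 3 fold_right: fold axis v@7; visible region now rows[0,8) x cols[7,8) = 8x1
Op 4 fold_up: fold axis h@4; visible region now rows[0,4) x cols[7,8) = 4x1
Op 5 cut(1, 0): punch at orig (1,7); cuts so far [(1, 7)]; region rows[0,4) x cols[7,8) = 4x1
Unfold 1 (reflect across h@4): 2 holes -> [(1, 7), (6, 7)]
Unfold 2 (reflect across v@7): 4 holes -> [(1, 6), (1, 7), (6, 6), (6, 7)]
Unfold 3 (reflect across v@6): 8 holes -> [(1, 4), (1, 5), (1, 6), (1, 7), (6, 4), (6, 5), (6, 6), (6, 7)]
Unfold 4 (reflect across v@4): 16 holes -> [(1, 0), (1, 1), (1, 2), (1, 3), (1, 4), (1, 5), (1, 6), (1, 7), (6, 0), (6, 1), (6, 2), (6, 3), (6, 4), (6, 5), (6, 6), (6, 7)]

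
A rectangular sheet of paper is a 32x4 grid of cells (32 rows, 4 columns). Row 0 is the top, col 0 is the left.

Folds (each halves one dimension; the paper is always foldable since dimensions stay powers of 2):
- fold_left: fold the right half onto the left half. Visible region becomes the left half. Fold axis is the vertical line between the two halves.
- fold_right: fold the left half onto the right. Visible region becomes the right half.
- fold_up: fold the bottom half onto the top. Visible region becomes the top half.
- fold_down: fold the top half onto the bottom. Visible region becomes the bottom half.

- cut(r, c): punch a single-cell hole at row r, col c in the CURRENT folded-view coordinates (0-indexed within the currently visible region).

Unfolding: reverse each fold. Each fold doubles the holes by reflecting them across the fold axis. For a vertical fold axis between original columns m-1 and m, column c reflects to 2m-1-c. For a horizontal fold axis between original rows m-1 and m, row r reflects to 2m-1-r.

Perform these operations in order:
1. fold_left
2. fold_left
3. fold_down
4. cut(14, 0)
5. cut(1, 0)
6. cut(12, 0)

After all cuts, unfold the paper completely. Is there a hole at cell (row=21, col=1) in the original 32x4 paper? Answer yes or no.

Answer: no

Derivation:
Op 1 fold_left: fold axis v@2; visible region now rows[0,32) x cols[0,2) = 32x2
Op 2 fold_left: fold axis v@1; visible region now rows[0,32) x cols[0,1) = 32x1
Op 3 fold_down: fold axis h@16; visible region now rows[16,32) x cols[0,1) = 16x1
Op 4 cut(14, 0): punch at orig (30,0); cuts so far [(30, 0)]; region rows[16,32) x cols[0,1) = 16x1
Op 5 cut(1, 0): punch at orig (17,0); cuts so far [(17, 0), (30, 0)]; region rows[16,32) x cols[0,1) = 16x1
Op 6 cut(12, 0): punch at orig (28,0); cuts so far [(17, 0), (28, 0), (30, 0)]; region rows[16,32) x cols[0,1) = 16x1
Unfold 1 (reflect across h@16): 6 holes -> [(1, 0), (3, 0), (14, 0), (17, 0), (28, 0), (30, 0)]
Unfold 2 (reflect across v@1): 12 holes -> [(1, 0), (1, 1), (3, 0), (3, 1), (14, 0), (14, 1), (17, 0), (17, 1), (28, 0), (28, 1), (30, 0), (30, 1)]
Unfold 3 (reflect across v@2): 24 holes -> [(1, 0), (1, 1), (1, 2), (1, 3), (3, 0), (3, 1), (3, 2), (3, 3), (14, 0), (14, 1), (14, 2), (14, 3), (17, 0), (17, 1), (17, 2), (17, 3), (28, 0), (28, 1), (28, 2), (28, 3), (30, 0), (30, 1), (30, 2), (30, 3)]
Holes: [(1, 0), (1, 1), (1, 2), (1, 3), (3, 0), (3, 1), (3, 2), (3, 3), (14, 0), (14, 1), (14, 2), (14, 3), (17, 0), (17, 1), (17, 2), (17, 3), (28, 0), (28, 1), (28, 2), (28, 3), (30, 0), (30, 1), (30, 2), (30, 3)]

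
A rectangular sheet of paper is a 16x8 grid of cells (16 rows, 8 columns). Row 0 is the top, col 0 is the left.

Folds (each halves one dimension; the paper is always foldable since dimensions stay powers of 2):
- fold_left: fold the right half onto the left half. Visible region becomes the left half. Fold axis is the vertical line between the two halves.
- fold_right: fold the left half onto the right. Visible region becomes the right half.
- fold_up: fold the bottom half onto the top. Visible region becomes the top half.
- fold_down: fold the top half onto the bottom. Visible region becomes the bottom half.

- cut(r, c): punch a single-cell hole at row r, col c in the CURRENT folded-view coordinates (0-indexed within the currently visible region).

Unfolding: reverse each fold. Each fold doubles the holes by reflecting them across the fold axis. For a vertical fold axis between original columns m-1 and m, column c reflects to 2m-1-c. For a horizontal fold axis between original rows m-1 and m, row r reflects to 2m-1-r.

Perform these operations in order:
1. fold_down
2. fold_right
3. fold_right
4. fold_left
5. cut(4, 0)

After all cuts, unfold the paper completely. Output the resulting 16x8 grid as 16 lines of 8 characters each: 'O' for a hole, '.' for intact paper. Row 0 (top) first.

Op 1 fold_down: fold axis h@8; visible region now rows[8,16) x cols[0,8) = 8x8
Op 2 fold_right: fold axis v@4; visible region now rows[8,16) x cols[4,8) = 8x4
Op 3 fold_right: fold axis v@6; visible region now rows[8,16) x cols[6,8) = 8x2
Op 4 fold_left: fold axis v@7; visible region now rows[8,16) x cols[6,7) = 8x1
Op 5 cut(4, 0): punch at orig (12,6); cuts so far [(12, 6)]; region rows[8,16) x cols[6,7) = 8x1
Unfold 1 (reflect across v@7): 2 holes -> [(12, 6), (12, 7)]
Unfold 2 (reflect across v@6): 4 holes -> [(12, 4), (12, 5), (12, 6), (12, 7)]
Unfold 3 (reflect across v@4): 8 holes -> [(12, 0), (12, 1), (12, 2), (12, 3), (12, 4), (12, 5), (12, 6), (12, 7)]
Unfold 4 (reflect across h@8): 16 holes -> [(3, 0), (3, 1), (3, 2), (3, 3), (3, 4), (3, 5), (3, 6), (3, 7), (12, 0), (12, 1), (12, 2), (12, 3), (12, 4), (12, 5), (12, 6), (12, 7)]

Answer: ........
........
........
OOOOOOOO
........
........
........
........
........
........
........
........
OOOOOOOO
........
........
........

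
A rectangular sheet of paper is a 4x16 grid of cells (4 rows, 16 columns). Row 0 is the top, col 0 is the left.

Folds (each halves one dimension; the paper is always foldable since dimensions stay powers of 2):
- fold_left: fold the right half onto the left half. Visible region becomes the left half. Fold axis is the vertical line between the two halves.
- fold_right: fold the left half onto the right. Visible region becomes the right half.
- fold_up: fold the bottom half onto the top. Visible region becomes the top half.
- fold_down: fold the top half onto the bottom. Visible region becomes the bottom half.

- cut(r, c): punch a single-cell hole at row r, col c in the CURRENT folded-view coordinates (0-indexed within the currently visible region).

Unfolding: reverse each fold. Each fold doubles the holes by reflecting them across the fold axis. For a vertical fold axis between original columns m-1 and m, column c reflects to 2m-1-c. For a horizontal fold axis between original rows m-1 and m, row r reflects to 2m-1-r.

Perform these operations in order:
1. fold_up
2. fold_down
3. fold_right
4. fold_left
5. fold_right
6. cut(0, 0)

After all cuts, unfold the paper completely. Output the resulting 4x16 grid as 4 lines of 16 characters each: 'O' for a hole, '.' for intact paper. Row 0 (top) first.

Answer: .OO..OO..OO..OO.
.OO..OO..OO..OO.
.OO..OO..OO..OO.
.OO..OO..OO..OO.

Derivation:
Op 1 fold_up: fold axis h@2; visible region now rows[0,2) x cols[0,16) = 2x16
Op 2 fold_down: fold axis h@1; visible region now rows[1,2) x cols[0,16) = 1x16
Op 3 fold_right: fold axis v@8; visible region now rows[1,2) x cols[8,16) = 1x8
Op 4 fold_left: fold axis v@12; visible region now rows[1,2) x cols[8,12) = 1x4
Op 5 fold_right: fold axis v@10; visible region now rows[1,2) x cols[10,12) = 1x2
Op 6 cut(0, 0): punch at orig (1,10); cuts so far [(1, 10)]; region rows[1,2) x cols[10,12) = 1x2
Unfold 1 (reflect across v@10): 2 holes -> [(1, 9), (1, 10)]
Unfold 2 (reflect across v@12): 4 holes -> [(1, 9), (1, 10), (1, 13), (1, 14)]
Unfold 3 (reflect across v@8): 8 holes -> [(1, 1), (1, 2), (1, 5), (1, 6), (1, 9), (1, 10), (1, 13), (1, 14)]
Unfold 4 (reflect across h@1): 16 holes -> [(0, 1), (0, 2), (0, 5), (0, 6), (0, 9), (0, 10), (0, 13), (0, 14), (1, 1), (1, 2), (1, 5), (1, 6), (1, 9), (1, 10), (1, 13), (1, 14)]
Unfold 5 (reflect across h@2): 32 holes -> [(0, 1), (0, 2), (0, 5), (0, 6), (0, 9), (0, 10), (0, 13), (0, 14), (1, 1), (1, 2), (1, 5), (1, 6), (1, 9), (1, 10), (1, 13), (1, 14), (2, 1), (2, 2), (2, 5), (2, 6), (2, 9), (2, 10), (2, 13), (2, 14), (3, 1), (3, 2), (3, 5), (3, 6), (3, 9), (3, 10), (3, 13), (3, 14)]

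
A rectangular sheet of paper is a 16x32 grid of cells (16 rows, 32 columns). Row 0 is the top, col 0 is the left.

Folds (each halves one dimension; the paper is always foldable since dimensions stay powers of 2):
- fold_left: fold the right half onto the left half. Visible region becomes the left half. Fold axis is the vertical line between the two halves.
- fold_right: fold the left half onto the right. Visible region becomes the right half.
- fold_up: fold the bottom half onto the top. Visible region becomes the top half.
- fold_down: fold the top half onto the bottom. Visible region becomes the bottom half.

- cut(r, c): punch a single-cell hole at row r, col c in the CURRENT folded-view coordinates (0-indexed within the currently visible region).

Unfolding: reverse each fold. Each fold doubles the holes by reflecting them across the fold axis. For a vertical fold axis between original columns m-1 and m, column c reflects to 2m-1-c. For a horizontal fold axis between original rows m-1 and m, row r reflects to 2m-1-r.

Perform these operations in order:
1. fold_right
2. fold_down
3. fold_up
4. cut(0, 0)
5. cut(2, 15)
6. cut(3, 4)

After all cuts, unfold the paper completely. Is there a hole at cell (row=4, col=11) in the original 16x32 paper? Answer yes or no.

Answer: yes

Derivation:
Op 1 fold_right: fold axis v@16; visible region now rows[0,16) x cols[16,32) = 16x16
Op 2 fold_down: fold axis h@8; visible region now rows[8,16) x cols[16,32) = 8x16
Op 3 fold_up: fold axis h@12; visible region now rows[8,12) x cols[16,32) = 4x16
Op 4 cut(0, 0): punch at orig (8,16); cuts so far [(8, 16)]; region rows[8,12) x cols[16,32) = 4x16
Op 5 cut(2, 15): punch at orig (10,31); cuts so far [(8, 16), (10, 31)]; region rows[8,12) x cols[16,32) = 4x16
Op 6 cut(3, 4): punch at orig (11,20); cuts so far [(8, 16), (10, 31), (11, 20)]; region rows[8,12) x cols[16,32) = 4x16
Unfold 1 (reflect across h@12): 6 holes -> [(8, 16), (10, 31), (11, 20), (12, 20), (13, 31), (15, 16)]
Unfold 2 (reflect across h@8): 12 holes -> [(0, 16), (2, 31), (3, 20), (4, 20), (5, 31), (7, 16), (8, 16), (10, 31), (11, 20), (12, 20), (13, 31), (15, 16)]
Unfold 3 (reflect across v@16): 24 holes -> [(0, 15), (0, 16), (2, 0), (2, 31), (3, 11), (3, 20), (4, 11), (4, 20), (5, 0), (5, 31), (7, 15), (7, 16), (8, 15), (8, 16), (10, 0), (10, 31), (11, 11), (11, 20), (12, 11), (12, 20), (13, 0), (13, 31), (15, 15), (15, 16)]
Holes: [(0, 15), (0, 16), (2, 0), (2, 31), (3, 11), (3, 20), (4, 11), (4, 20), (5, 0), (5, 31), (7, 15), (7, 16), (8, 15), (8, 16), (10, 0), (10, 31), (11, 11), (11, 20), (12, 11), (12, 20), (13, 0), (13, 31), (15, 15), (15, 16)]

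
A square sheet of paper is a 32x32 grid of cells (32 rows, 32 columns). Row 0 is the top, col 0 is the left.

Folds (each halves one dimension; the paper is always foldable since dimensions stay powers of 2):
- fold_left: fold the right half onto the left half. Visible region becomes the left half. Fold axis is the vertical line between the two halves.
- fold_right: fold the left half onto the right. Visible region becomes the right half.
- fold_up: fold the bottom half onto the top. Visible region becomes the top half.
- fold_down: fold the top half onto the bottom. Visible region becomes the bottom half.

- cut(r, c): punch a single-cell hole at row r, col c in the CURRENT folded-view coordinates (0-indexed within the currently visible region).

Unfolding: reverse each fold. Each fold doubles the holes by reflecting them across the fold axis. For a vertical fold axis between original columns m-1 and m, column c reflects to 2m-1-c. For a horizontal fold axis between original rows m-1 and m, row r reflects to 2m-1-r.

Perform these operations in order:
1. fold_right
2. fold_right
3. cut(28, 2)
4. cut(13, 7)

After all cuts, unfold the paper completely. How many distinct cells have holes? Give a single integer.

Op 1 fold_right: fold axis v@16; visible region now rows[0,32) x cols[16,32) = 32x16
Op 2 fold_right: fold axis v@24; visible region now rows[0,32) x cols[24,32) = 32x8
Op 3 cut(28, 2): punch at orig (28,26); cuts so far [(28, 26)]; region rows[0,32) x cols[24,32) = 32x8
Op 4 cut(13, 7): punch at orig (13,31); cuts so far [(13, 31), (28, 26)]; region rows[0,32) x cols[24,32) = 32x8
Unfold 1 (reflect across v@24): 4 holes -> [(13, 16), (13, 31), (28, 21), (28, 26)]
Unfold 2 (reflect across v@16): 8 holes -> [(13, 0), (13, 15), (13, 16), (13, 31), (28, 5), (28, 10), (28, 21), (28, 26)]

Answer: 8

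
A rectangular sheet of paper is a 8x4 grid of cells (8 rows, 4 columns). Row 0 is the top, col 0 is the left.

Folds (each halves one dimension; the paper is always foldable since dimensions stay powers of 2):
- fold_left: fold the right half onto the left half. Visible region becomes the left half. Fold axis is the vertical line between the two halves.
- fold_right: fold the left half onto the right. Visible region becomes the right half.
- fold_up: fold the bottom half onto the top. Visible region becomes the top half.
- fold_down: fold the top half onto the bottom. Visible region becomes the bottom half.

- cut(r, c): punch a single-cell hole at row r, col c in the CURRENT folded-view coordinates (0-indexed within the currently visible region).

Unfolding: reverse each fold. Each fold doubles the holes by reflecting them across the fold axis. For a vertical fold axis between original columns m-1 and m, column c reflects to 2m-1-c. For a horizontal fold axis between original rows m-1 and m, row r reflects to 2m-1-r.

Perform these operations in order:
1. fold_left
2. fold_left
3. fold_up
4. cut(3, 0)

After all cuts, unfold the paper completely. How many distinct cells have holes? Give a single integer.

Op 1 fold_left: fold axis v@2; visible region now rows[0,8) x cols[0,2) = 8x2
Op 2 fold_left: fold axis v@1; visible region now rows[0,8) x cols[0,1) = 8x1
Op 3 fold_up: fold axis h@4; visible region now rows[0,4) x cols[0,1) = 4x1
Op 4 cut(3, 0): punch at orig (3,0); cuts so far [(3, 0)]; region rows[0,4) x cols[0,1) = 4x1
Unfold 1 (reflect across h@4): 2 holes -> [(3, 0), (4, 0)]
Unfold 2 (reflect across v@1): 4 holes -> [(3, 0), (3, 1), (4, 0), (4, 1)]
Unfold 3 (reflect across v@2): 8 holes -> [(3, 0), (3, 1), (3, 2), (3, 3), (4, 0), (4, 1), (4, 2), (4, 3)]

Answer: 8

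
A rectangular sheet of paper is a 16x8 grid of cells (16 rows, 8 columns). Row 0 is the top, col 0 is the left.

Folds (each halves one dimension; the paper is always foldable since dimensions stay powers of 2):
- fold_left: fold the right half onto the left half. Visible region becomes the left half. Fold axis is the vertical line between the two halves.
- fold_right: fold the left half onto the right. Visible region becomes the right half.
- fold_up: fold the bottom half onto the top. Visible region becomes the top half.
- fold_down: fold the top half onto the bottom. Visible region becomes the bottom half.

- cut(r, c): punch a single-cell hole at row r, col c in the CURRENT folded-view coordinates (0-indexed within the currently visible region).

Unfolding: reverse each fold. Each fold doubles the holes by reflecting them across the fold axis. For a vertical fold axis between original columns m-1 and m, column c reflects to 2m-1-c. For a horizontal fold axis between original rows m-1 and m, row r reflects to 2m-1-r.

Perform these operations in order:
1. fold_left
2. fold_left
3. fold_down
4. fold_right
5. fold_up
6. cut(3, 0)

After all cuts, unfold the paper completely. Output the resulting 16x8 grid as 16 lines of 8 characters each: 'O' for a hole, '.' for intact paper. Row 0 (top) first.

Op 1 fold_left: fold axis v@4; visible region now rows[0,16) x cols[0,4) = 16x4
Op 2 fold_left: fold axis v@2; visible region now rows[0,16) x cols[0,2) = 16x2
Op 3 fold_down: fold axis h@8; visible region now rows[8,16) x cols[0,2) = 8x2
Op 4 fold_right: fold axis v@1; visible region now rows[8,16) x cols[1,2) = 8x1
Op 5 fold_up: fold axis h@12; visible region now rows[8,12) x cols[1,2) = 4x1
Op 6 cut(3, 0): punch at orig (11,1); cuts so far [(11, 1)]; region rows[8,12) x cols[1,2) = 4x1
Unfold 1 (reflect across h@12): 2 holes -> [(11, 1), (12, 1)]
Unfold 2 (reflect across v@1): 4 holes -> [(11, 0), (11, 1), (12, 0), (12, 1)]
Unfold 3 (reflect across h@8): 8 holes -> [(3, 0), (3, 1), (4, 0), (4, 1), (11, 0), (11, 1), (12, 0), (12, 1)]
Unfold 4 (reflect across v@2): 16 holes -> [(3, 0), (3, 1), (3, 2), (3, 3), (4, 0), (4, 1), (4, 2), (4, 3), (11, 0), (11, 1), (11, 2), (11, 3), (12, 0), (12, 1), (12, 2), (12, 3)]
Unfold 5 (reflect across v@4): 32 holes -> [(3, 0), (3, 1), (3, 2), (3, 3), (3, 4), (3, 5), (3, 6), (3, 7), (4, 0), (4, 1), (4, 2), (4, 3), (4, 4), (4, 5), (4, 6), (4, 7), (11, 0), (11, 1), (11, 2), (11, 3), (11, 4), (11, 5), (11, 6), (11, 7), (12, 0), (12, 1), (12, 2), (12, 3), (12, 4), (12, 5), (12, 6), (12, 7)]

Answer: ........
........
........
OOOOOOOO
OOOOOOOO
........
........
........
........
........
........
OOOOOOOO
OOOOOOOO
........
........
........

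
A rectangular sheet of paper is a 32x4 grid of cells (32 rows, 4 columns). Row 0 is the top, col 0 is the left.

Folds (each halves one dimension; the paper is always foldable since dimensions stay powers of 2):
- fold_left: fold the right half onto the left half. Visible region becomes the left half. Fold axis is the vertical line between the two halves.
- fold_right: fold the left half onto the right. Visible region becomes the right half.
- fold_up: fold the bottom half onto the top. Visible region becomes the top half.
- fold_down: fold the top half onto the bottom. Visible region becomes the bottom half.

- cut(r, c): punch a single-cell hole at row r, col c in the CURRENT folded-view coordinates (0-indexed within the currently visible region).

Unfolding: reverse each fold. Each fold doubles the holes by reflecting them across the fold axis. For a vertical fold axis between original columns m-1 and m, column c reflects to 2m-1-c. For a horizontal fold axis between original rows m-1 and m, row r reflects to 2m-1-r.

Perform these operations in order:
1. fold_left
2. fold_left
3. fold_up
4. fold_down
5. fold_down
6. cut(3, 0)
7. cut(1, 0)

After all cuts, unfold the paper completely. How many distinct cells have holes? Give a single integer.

Op 1 fold_left: fold axis v@2; visible region now rows[0,32) x cols[0,2) = 32x2
Op 2 fold_left: fold axis v@1; visible region now rows[0,32) x cols[0,1) = 32x1
Op 3 fold_up: fold axis h@16; visible region now rows[0,16) x cols[0,1) = 16x1
Op 4 fold_down: fold axis h@8; visible region now rows[8,16) x cols[0,1) = 8x1
Op 5 fold_down: fold axis h@12; visible region now rows[12,16) x cols[0,1) = 4x1
Op 6 cut(3, 0): punch at orig (15,0); cuts so far [(15, 0)]; region rows[12,16) x cols[0,1) = 4x1
Op 7 cut(1, 0): punch at orig (13,0); cuts so far [(13, 0), (15, 0)]; region rows[12,16) x cols[0,1) = 4x1
Unfold 1 (reflect across h@12): 4 holes -> [(8, 0), (10, 0), (13, 0), (15, 0)]
Unfold 2 (reflect across h@8): 8 holes -> [(0, 0), (2, 0), (5, 0), (7, 0), (8, 0), (10, 0), (13, 0), (15, 0)]
Unfold 3 (reflect across h@16): 16 holes -> [(0, 0), (2, 0), (5, 0), (7, 0), (8, 0), (10, 0), (13, 0), (15, 0), (16, 0), (18, 0), (21, 0), (23, 0), (24, 0), (26, 0), (29, 0), (31, 0)]
Unfold 4 (reflect across v@1): 32 holes -> [(0, 0), (0, 1), (2, 0), (2, 1), (5, 0), (5, 1), (7, 0), (7, 1), (8, 0), (8, 1), (10, 0), (10, 1), (13, 0), (13, 1), (15, 0), (15, 1), (16, 0), (16, 1), (18, 0), (18, 1), (21, 0), (21, 1), (23, 0), (23, 1), (24, 0), (24, 1), (26, 0), (26, 1), (29, 0), (29, 1), (31, 0), (31, 1)]
Unfold 5 (reflect across v@2): 64 holes -> [(0, 0), (0, 1), (0, 2), (0, 3), (2, 0), (2, 1), (2, 2), (2, 3), (5, 0), (5, 1), (5, 2), (5, 3), (7, 0), (7, 1), (7, 2), (7, 3), (8, 0), (8, 1), (8, 2), (8, 3), (10, 0), (10, 1), (10, 2), (10, 3), (13, 0), (13, 1), (13, 2), (13, 3), (15, 0), (15, 1), (15, 2), (15, 3), (16, 0), (16, 1), (16, 2), (16, 3), (18, 0), (18, 1), (18, 2), (18, 3), (21, 0), (21, 1), (21, 2), (21, 3), (23, 0), (23, 1), (23, 2), (23, 3), (24, 0), (24, 1), (24, 2), (24, 3), (26, 0), (26, 1), (26, 2), (26, 3), (29, 0), (29, 1), (29, 2), (29, 3), (31, 0), (31, 1), (31, 2), (31, 3)]

Answer: 64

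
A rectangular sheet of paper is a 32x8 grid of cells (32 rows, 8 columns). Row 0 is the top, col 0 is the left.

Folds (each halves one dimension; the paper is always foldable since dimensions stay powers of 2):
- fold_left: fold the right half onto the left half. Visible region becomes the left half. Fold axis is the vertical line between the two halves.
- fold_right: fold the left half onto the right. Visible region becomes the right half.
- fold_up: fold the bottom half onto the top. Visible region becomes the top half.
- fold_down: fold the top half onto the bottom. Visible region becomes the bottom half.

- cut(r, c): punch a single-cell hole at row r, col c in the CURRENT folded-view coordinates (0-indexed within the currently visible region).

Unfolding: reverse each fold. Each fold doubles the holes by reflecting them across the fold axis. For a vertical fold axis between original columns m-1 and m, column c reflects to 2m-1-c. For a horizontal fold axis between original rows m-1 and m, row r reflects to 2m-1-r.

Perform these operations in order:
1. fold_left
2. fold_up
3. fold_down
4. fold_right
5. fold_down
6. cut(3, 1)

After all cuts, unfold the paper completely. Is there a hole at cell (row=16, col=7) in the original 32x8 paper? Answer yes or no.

Op 1 fold_left: fold axis v@4; visible region now rows[0,32) x cols[0,4) = 32x4
Op 2 fold_up: fold axis h@16; visible region now rows[0,16) x cols[0,4) = 16x4
Op 3 fold_down: fold axis h@8; visible region now rows[8,16) x cols[0,4) = 8x4
Op 4 fold_right: fold axis v@2; visible region now rows[8,16) x cols[2,4) = 8x2
Op 5 fold_down: fold axis h@12; visible region now rows[12,16) x cols[2,4) = 4x2
Op 6 cut(3, 1): punch at orig (15,3); cuts so far [(15, 3)]; region rows[12,16) x cols[2,4) = 4x2
Unfold 1 (reflect across h@12): 2 holes -> [(8, 3), (15, 3)]
Unfold 2 (reflect across v@2): 4 holes -> [(8, 0), (8, 3), (15, 0), (15, 3)]
Unfold 3 (reflect across h@8): 8 holes -> [(0, 0), (0, 3), (7, 0), (7, 3), (8, 0), (8, 3), (15, 0), (15, 3)]
Unfold 4 (reflect across h@16): 16 holes -> [(0, 0), (0, 3), (7, 0), (7, 3), (8, 0), (8, 3), (15, 0), (15, 3), (16, 0), (16, 3), (23, 0), (23, 3), (24, 0), (24, 3), (31, 0), (31, 3)]
Unfold 5 (reflect across v@4): 32 holes -> [(0, 0), (0, 3), (0, 4), (0, 7), (7, 0), (7, 3), (7, 4), (7, 7), (8, 0), (8, 3), (8, 4), (8, 7), (15, 0), (15, 3), (15, 4), (15, 7), (16, 0), (16, 3), (16, 4), (16, 7), (23, 0), (23, 3), (23, 4), (23, 7), (24, 0), (24, 3), (24, 4), (24, 7), (31, 0), (31, 3), (31, 4), (31, 7)]
Holes: [(0, 0), (0, 3), (0, 4), (0, 7), (7, 0), (7, 3), (7, 4), (7, 7), (8, 0), (8, 3), (8, 4), (8, 7), (15, 0), (15, 3), (15, 4), (15, 7), (16, 0), (16, 3), (16, 4), (16, 7), (23, 0), (23, 3), (23, 4), (23, 7), (24, 0), (24, 3), (24, 4), (24, 7), (31, 0), (31, 3), (31, 4), (31, 7)]

Answer: yes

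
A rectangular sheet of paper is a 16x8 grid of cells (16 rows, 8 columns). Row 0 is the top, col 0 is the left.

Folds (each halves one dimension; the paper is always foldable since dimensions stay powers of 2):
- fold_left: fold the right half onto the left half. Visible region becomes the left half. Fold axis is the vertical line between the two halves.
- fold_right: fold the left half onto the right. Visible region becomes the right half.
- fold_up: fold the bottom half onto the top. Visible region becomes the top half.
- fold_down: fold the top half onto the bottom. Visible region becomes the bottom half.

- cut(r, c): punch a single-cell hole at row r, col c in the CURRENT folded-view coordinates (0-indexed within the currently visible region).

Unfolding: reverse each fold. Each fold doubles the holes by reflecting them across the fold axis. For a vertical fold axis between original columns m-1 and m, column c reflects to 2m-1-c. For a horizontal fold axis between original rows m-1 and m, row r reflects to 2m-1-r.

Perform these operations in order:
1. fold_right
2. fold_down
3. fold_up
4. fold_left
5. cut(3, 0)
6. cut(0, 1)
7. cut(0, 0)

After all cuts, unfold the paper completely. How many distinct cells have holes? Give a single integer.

Op 1 fold_right: fold axis v@4; visible region now rows[0,16) x cols[4,8) = 16x4
Op 2 fold_down: fold axis h@8; visible region now rows[8,16) x cols[4,8) = 8x4
Op 3 fold_up: fold axis h@12; visible region now rows[8,12) x cols[4,8) = 4x4
Op 4 fold_left: fold axis v@6; visible region now rows[8,12) x cols[4,6) = 4x2
Op 5 cut(3, 0): punch at orig (11,4); cuts so far [(11, 4)]; region rows[8,12) x cols[4,6) = 4x2
Op 6 cut(0, 1): punch at orig (8,5); cuts so far [(8, 5), (11, 4)]; region rows[8,12) x cols[4,6) = 4x2
Op 7 cut(0, 0): punch at orig (8,4); cuts so far [(8, 4), (8, 5), (11, 4)]; region rows[8,12) x cols[4,6) = 4x2
Unfold 1 (reflect across v@6): 6 holes -> [(8, 4), (8, 5), (8, 6), (8, 7), (11, 4), (11, 7)]
Unfold 2 (reflect across h@12): 12 holes -> [(8, 4), (8, 5), (8, 6), (8, 7), (11, 4), (11, 7), (12, 4), (12, 7), (15, 4), (15, 5), (15, 6), (15, 7)]
Unfold 3 (reflect across h@8): 24 holes -> [(0, 4), (0, 5), (0, 6), (0, 7), (3, 4), (3, 7), (4, 4), (4, 7), (7, 4), (7, 5), (7, 6), (7, 7), (8, 4), (8, 5), (8, 6), (8, 7), (11, 4), (11, 7), (12, 4), (12, 7), (15, 4), (15, 5), (15, 6), (15, 7)]
Unfold 4 (reflect across v@4): 48 holes -> [(0, 0), (0, 1), (0, 2), (0, 3), (0, 4), (0, 5), (0, 6), (0, 7), (3, 0), (3, 3), (3, 4), (3, 7), (4, 0), (4, 3), (4, 4), (4, 7), (7, 0), (7, 1), (7, 2), (7, 3), (7, 4), (7, 5), (7, 6), (7, 7), (8, 0), (8, 1), (8, 2), (8, 3), (8, 4), (8, 5), (8, 6), (8, 7), (11, 0), (11, 3), (11, 4), (11, 7), (12, 0), (12, 3), (12, 4), (12, 7), (15, 0), (15, 1), (15, 2), (15, 3), (15, 4), (15, 5), (15, 6), (15, 7)]

Answer: 48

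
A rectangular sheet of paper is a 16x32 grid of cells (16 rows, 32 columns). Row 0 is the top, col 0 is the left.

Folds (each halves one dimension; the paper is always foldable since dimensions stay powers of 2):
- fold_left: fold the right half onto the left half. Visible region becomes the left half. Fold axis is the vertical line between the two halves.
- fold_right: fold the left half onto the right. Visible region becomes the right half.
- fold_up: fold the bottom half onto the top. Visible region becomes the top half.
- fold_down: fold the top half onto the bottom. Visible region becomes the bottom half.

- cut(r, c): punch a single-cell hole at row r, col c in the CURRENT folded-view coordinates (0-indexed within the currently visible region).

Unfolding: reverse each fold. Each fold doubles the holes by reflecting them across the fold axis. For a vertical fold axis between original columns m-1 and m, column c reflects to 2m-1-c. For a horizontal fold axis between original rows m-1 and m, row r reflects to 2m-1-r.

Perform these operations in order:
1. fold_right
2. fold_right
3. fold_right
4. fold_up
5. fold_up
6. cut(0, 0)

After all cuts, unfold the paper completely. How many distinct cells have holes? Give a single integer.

Op 1 fold_right: fold axis v@16; visible region now rows[0,16) x cols[16,32) = 16x16
Op 2 fold_right: fold axis v@24; visible region now rows[0,16) x cols[24,32) = 16x8
Op 3 fold_right: fold axis v@28; visible region now rows[0,16) x cols[28,32) = 16x4
Op 4 fold_up: fold axis h@8; visible region now rows[0,8) x cols[28,32) = 8x4
Op 5 fold_up: fold axis h@4; visible region now rows[0,4) x cols[28,32) = 4x4
Op 6 cut(0, 0): punch at orig (0,28); cuts so far [(0, 28)]; region rows[0,4) x cols[28,32) = 4x4
Unfold 1 (reflect across h@4): 2 holes -> [(0, 28), (7, 28)]
Unfold 2 (reflect across h@8): 4 holes -> [(0, 28), (7, 28), (8, 28), (15, 28)]
Unfold 3 (reflect across v@28): 8 holes -> [(0, 27), (0, 28), (7, 27), (7, 28), (8, 27), (8, 28), (15, 27), (15, 28)]
Unfold 4 (reflect across v@24): 16 holes -> [(0, 19), (0, 20), (0, 27), (0, 28), (7, 19), (7, 20), (7, 27), (7, 28), (8, 19), (8, 20), (8, 27), (8, 28), (15, 19), (15, 20), (15, 27), (15, 28)]
Unfold 5 (reflect across v@16): 32 holes -> [(0, 3), (0, 4), (0, 11), (0, 12), (0, 19), (0, 20), (0, 27), (0, 28), (7, 3), (7, 4), (7, 11), (7, 12), (7, 19), (7, 20), (7, 27), (7, 28), (8, 3), (8, 4), (8, 11), (8, 12), (8, 19), (8, 20), (8, 27), (8, 28), (15, 3), (15, 4), (15, 11), (15, 12), (15, 19), (15, 20), (15, 27), (15, 28)]

Answer: 32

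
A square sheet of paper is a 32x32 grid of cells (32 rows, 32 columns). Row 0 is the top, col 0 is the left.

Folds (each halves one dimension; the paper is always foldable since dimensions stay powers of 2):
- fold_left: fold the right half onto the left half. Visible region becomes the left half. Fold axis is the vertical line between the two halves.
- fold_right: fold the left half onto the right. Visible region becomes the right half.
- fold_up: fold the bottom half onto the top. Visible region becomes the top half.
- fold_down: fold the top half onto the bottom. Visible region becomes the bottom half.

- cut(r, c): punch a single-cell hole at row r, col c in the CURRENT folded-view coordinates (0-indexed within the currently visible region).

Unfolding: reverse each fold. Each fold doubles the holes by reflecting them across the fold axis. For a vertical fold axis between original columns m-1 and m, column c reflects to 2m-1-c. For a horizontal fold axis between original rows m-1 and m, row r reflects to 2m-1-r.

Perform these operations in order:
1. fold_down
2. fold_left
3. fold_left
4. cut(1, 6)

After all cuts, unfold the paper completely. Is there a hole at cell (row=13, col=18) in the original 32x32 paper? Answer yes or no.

Op 1 fold_down: fold axis h@16; visible region now rows[16,32) x cols[0,32) = 16x32
Op 2 fold_left: fold axis v@16; visible region now rows[16,32) x cols[0,16) = 16x16
Op 3 fold_left: fold axis v@8; visible region now rows[16,32) x cols[0,8) = 16x8
Op 4 cut(1, 6): punch at orig (17,6); cuts so far [(17, 6)]; region rows[16,32) x cols[0,8) = 16x8
Unfold 1 (reflect across v@8): 2 holes -> [(17, 6), (17, 9)]
Unfold 2 (reflect across v@16): 4 holes -> [(17, 6), (17, 9), (17, 22), (17, 25)]
Unfold 3 (reflect across h@16): 8 holes -> [(14, 6), (14, 9), (14, 22), (14, 25), (17, 6), (17, 9), (17, 22), (17, 25)]
Holes: [(14, 6), (14, 9), (14, 22), (14, 25), (17, 6), (17, 9), (17, 22), (17, 25)]

Answer: no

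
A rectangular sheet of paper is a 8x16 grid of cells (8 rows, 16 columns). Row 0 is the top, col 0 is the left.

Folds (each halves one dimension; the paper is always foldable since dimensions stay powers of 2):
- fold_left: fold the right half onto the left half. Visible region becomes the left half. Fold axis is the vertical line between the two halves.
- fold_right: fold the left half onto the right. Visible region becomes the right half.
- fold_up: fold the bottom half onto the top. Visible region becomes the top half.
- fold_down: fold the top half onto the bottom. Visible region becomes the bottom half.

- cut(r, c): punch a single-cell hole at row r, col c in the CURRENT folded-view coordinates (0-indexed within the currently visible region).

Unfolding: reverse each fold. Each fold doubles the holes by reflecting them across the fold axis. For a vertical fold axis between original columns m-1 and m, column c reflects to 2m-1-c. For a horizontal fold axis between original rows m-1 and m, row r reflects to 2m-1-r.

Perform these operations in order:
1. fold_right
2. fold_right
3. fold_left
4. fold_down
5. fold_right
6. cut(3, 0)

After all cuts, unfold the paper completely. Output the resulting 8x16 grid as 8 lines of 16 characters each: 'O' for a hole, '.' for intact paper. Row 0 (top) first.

Op 1 fold_right: fold axis v@8; visible region now rows[0,8) x cols[8,16) = 8x8
Op 2 fold_right: fold axis v@12; visible region now rows[0,8) x cols[12,16) = 8x4
Op 3 fold_left: fold axis v@14; visible region now rows[0,8) x cols[12,14) = 8x2
Op 4 fold_down: fold axis h@4; visible region now rows[4,8) x cols[12,14) = 4x2
Op 5 fold_right: fold axis v@13; visible region now rows[4,8) x cols[13,14) = 4x1
Op 6 cut(3, 0): punch at orig (7,13); cuts so far [(7, 13)]; region rows[4,8) x cols[13,14) = 4x1
Unfold 1 (reflect across v@13): 2 holes -> [(7, 12), (7, 13)]
Unfold 2 (reflect across h@4): 4 holes -> [(0, 12), (0, 13), (7, 12), (7, 13)]
Unfold 3 (reflect across v@14): 8 holes -> [(0, 12), (0, 13), (0, 14), (0, 15), (7, 12), (7, 13), (7, 14), (7, 15)]
Unfold 4 (reflect across v@12): 16 holes -> [(0, 8), (0, 9), (0, 10), (0, 11), (0, 12), (0, 13), (0, 14), (0, 15), (7, 8), (7, 9), (7, 10), (7, 11), (7, 12), (7, 13), (7, 14), (7, 15)]
Unfold 5 (reflect across v@8): 32 holes -> [(0, 0), (0, 1), (0, 2), (0, 3), (0, 4), (0, 5), (0, 6), (0, 7), (0, 8), (0, 9), (0, 10), (0, 11), (0, 12), (0, 13), (0, 14), (0, 15), (7, 0), (7, 1), (7, 2), (7, 3), (7, 4), (7, 5), (7, 6), (7, 7), (7, 8), (7, 9), (7, 10), (7, 11), (7, 12), (7, 13), (7, 14), (7, 15)]

Answer: OOOOOOOOOOOOOOOO
................
................
................
................
................
................
OOOOOOOOOOOOOOOO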